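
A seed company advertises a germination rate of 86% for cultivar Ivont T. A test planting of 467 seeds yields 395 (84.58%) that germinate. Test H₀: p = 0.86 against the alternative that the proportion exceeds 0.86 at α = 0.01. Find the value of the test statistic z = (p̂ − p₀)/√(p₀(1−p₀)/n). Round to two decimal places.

p̂ = 395/467 = 0.8458.
Under H₀, SE = √(0.86·0.14/467) = √(0.000257816) = 0.0161.
z = (0.8458 − 0.86)/0.0161 = -0.0142/0.0161 = -0.88.
p-value = P(Z > -0.883) ≈ 0.8113; since p > α = 0.01, fail to reject H₀.

z = -0.88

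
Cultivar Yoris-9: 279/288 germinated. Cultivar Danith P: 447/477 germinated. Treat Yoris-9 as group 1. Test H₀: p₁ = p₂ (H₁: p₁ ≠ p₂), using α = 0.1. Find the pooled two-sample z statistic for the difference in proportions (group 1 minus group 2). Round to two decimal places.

z = 1.93

p̂₁ = 279/288 ≈ 0.9688, p̂₂ = 447/477 ≈ 0.9371.
Pooled p̂ = (279+447)/(288+477) = 726/765 = 0.9490.
SE = √(p̂(1−p̂)(1/n₁+1/n₂)) = √(0.9490·0.0510·0.00556866) = √(0.000269419) = 0.0164.
z = (0.9688 − 0.9371)/0.0164 = 0.0317/0.0164 = 1.93.
Two-sided p-value ≈ 2·Φ(−1.928) = 0.0539. With α = 0.1, reject H₀.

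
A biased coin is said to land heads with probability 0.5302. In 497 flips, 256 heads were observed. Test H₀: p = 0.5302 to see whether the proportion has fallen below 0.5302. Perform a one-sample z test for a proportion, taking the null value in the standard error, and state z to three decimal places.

p̂ = 256/497 = 0.51509.
Standard error under H₀: √(0.5302×0.4698/497) = 0.02239.
z = (0.51509 − 0.5302)/0.02239 = -0.01511/0.02239 = -0.675.

z = -0.675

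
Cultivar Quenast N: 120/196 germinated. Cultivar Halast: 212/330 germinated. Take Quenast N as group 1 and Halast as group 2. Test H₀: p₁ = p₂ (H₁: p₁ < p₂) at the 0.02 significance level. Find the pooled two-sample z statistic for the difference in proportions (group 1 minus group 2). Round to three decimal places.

z = -0.694

p̂₁ = 120/196 ≈ 0.61224, p̂₂ = 212/330 ≈ 0.64242.
Pooled p̂ = (120+212)/(196+330) = 332/526 = 0.63118.
SE = √(p̂(1−p̂)(1/n₁+1/n₂)) = √(0.63118·0.36882·0.00813234) = √(0.00189315) = 0.04351.
z = (0.61224 − 0.64242)/0.04351 = -0.03018/0.04351 = -0.694.
p-value = P(Z < -0.694) ≈ 0.2440, so at α = 0.02 we fail to reject H₀.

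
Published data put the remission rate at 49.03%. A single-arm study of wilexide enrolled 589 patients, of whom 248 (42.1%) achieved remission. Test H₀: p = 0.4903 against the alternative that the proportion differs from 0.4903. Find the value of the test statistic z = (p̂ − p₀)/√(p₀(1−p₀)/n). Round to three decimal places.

p̂ = 248/589 ≈ 0.42105.
Under H₀, SE = √(0.4903·0.5097/589) = √(0.000424288) = 0.02060.
z = (0.42105 − 0.4903)/0.02060 = -0.06925/0.02060 = -3.362.
p-value = 2·P(Z > 3.362) ≈ 0.0008.

z = -3.362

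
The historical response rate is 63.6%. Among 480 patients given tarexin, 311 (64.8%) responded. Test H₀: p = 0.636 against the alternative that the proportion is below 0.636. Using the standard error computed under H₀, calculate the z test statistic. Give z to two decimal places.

z = 0.54

p̂ = 311/480 = 0.6479.
Standard error under H₀: √(0.636×0.364/480) = 0.0220.
z = (0.6479 − 0.636)/0.0220 = 0.0119/0.0220 = 0.54.
p-value = P(Z < 0.543) ≈ 0.7063.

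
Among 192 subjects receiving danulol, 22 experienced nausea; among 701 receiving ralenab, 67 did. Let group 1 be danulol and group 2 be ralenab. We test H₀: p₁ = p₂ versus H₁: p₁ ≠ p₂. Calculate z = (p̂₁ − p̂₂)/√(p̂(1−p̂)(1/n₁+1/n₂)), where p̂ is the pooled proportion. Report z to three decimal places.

p̂₁ = 22/192 ≈ 0.11458, p̂₂ = 67/701 ≈ 0.09558.
Pooled p̂ = (22+67)/(192+701) = 89/893 = 0.09966.
SE = √(p̂(1−p̂)(1/n₁+1/n₂)) = √(0.09966·0.90034·0.00663487) = √(0.000595354) = 0.02440.
z = (0.11458 − 0.09558)/0.02440 = 0.01900/0.02440 = 0.779.

z = 0.779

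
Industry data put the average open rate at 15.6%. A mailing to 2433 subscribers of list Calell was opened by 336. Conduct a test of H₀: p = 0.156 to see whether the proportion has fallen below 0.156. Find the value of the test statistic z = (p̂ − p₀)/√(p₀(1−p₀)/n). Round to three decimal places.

z = -2.433

p̂ = 336/2433 ≈ 0.138101.
Standard error under H₀: √(0.156×0.844/2433) = 0.007356.
z = (0.138101 − 0.156)/0.007356 = -0.017899/0.007356 = -2.433.
p-value = P(Z < -2.433) ≈ 0.0075.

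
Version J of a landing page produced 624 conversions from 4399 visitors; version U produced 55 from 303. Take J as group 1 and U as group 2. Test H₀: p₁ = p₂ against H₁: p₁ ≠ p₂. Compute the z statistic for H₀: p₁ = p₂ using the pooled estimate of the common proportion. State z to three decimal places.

z = -1.900

p̂₁ = 624/4399 = 0.14185, p̂₂ = 55/303 = 0.18152.
Pooled p̂ = (624+55)/(4399+303) = 679/4702 = 0.14441.
SE = √(p̂(1−p̂)(1/n₁+1/n₂)) = √(0.14441·0.85559·0.00352765) = √(0.000435854) = 0.02088.
z = (0.14185 − 0.18152)/0.02088 = -0.03967/0.02088 = -1.900.
p-value = 2·P(Z > 1.900) ≈ 0.0574.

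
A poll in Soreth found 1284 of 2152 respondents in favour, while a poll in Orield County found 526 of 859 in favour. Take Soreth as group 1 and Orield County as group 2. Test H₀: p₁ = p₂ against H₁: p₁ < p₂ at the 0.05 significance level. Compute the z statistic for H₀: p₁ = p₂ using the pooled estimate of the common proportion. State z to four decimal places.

z = -0.7937

p̂₁ = 1284/2152 = 0.596654, p̂₂ = 526/859 = 0.612340.
Pooled p̂ = (1284+526)/(2152+859) = 1810/3011 = 0.601129.
SE = √(0.239773 × 0.00162883) = 0.019762.
z = (0.596654 − 0.612340)/0.019762 = -0.015686/0.019762 = -0.7937.
p-value = P(Z < -0.794) ≈ 0.2137, so at α = 0.05 we fail to reject H₀.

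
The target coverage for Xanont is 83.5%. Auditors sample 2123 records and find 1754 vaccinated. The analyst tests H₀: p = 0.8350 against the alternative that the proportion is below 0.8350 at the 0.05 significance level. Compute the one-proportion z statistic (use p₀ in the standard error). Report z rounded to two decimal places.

z = -1.09

p̂ = 1754/2123 = 0.8262.
SE = √(p₀(1−p₀)/n) = √(0.13778/2123) = 0.0081.
z = (0.8262 − 0.835)/0.0081 = -0.0088/0.0081 = -1.09.
p-value = P(Z < -1.094) ≈ 0.1370. With α = 0.05, fail to reject H₀.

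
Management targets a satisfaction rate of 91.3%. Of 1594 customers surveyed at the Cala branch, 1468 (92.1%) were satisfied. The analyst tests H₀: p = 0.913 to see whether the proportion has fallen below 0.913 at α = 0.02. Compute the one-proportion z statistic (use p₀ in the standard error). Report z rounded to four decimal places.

z = 1.1267

p̂ = 1468/1594 ≈ 0.9209536.
SE = √(p₀(1−p₀)/n) = √(0.079431/1594) = 0.0070591.
z = (0.9209536 − 0.913)/0.0070591 = 0.0079536/0.0070591 = 1.1267.
p-value = P(Z < 1.127) ≈ 0.8701, so at α = 0.02 we fail to reject H₀.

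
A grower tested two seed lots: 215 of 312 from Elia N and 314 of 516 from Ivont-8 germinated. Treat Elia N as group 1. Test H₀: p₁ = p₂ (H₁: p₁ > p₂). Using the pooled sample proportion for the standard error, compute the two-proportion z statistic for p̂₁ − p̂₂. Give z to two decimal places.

z = 2.34

p̂₁ = 215/312 ≈ 0.6891, p̂₂ = 314/516 ≈ 0.6085.
Pooled p̂ = (215+314)/(312+516) = 529/828 = 0.6389.
SE = √(0.23071 × 0.00514311) = 0.0344.
z = (0.6891 − 0.6085)/0.0344 = 0.0806/0.0344 = 2.34.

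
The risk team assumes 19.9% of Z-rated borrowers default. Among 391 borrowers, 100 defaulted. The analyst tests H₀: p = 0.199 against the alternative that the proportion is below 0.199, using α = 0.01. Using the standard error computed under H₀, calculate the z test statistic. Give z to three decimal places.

p̂ = 100/391 = 0.25575.
SE = √(p₀(1−p₀)/n) = √(0.1594/391) = 0.02019.
z = (0.25575 − 0.199)/0.02019 = 0.05675/0.02019 = 2.811.
p-value = P(Z < 2.811) ≈ 0.9975, so at α = 0.01 we fail to reject H₀.

z = 2.811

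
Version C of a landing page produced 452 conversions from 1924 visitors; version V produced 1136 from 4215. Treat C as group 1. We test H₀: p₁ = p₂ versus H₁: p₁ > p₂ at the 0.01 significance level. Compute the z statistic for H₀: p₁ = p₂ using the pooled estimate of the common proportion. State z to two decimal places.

z = -2.87

p̂₁ = 452/1924 = 0.23493, p̂₂ = 1136/4215 = 0.26951.
Pooled p̂ = (452+1136)/(1924+4215) = 1588/6139 = 0.25867.
SE = √(p̂(1−p̂)(1/n₁+1/n₂)) = √(0.25867·0.74133·0.000756998) = √(0.000145163) = 0.01205.
z = (0.23493 − 0.26951)/0.01205 = -0.03458/0.01205 = -2.87.
p-value = P(Z > -2.871) ≈ 0.9980; since p > α = 0.01, fail to reject H₀.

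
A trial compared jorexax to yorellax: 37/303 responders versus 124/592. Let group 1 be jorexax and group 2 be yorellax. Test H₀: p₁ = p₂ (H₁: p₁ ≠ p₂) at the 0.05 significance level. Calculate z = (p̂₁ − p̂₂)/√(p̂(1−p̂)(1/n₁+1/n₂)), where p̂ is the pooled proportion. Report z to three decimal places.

p̂₁ = 37/303 ≈ 0.122112, p̂₂ = 124/592 ≈ 0.209459.
Pooled p̂ = (37+124)/(303+592) = 161/895 = 0.179888.
SE = √(p̂(1−p̂)(1/n₁+1/n₂)) = √(0.179888·0.820112·0.00498952) = √(0.000736096) = 0.027131.
z = (0.122112 − 0.209459)/0.027131 = -0.087347/0.027131 = -3.219.
p-value = 2·P(Z > 3.219) ≈ 0.0013. With α = 0.05, reject H₀.

z = -3.219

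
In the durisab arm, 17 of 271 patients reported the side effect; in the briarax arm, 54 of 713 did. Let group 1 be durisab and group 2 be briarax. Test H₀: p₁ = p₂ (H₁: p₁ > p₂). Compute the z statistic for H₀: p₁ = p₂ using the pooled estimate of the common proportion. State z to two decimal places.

z = -0.70

p̂₁ = 17/271 = 0.0627, p̂₂ = 54/713 = 0.0757.
Pooled p̂ = (17+54)/(271+713) = 71/984 = 0.0722.
SE = √(p̂(1−p̂)(1/n₁+1/n₂)) = √(0.0722·0.9278·0.00509256) = √(0.000340938) = 0.0185.
z = (0.0627 − 0.0757)/0.0185 = -0.0130/0.0185 = -0.70.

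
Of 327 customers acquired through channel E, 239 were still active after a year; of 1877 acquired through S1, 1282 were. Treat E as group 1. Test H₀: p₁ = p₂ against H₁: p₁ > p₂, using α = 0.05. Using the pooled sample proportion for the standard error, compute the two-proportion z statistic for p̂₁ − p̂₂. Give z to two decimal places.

z = 1.73

p̂₁ = 239/327 ≈ 0.7309, p̂₂ = 1282/1877 ≈ 0.6830.
Pooled p̂ = (239+1282)/(327+1877) = 1521/2204 = 0.6901.
SE = √(p̂(1−p̂)(1/n₁+1/n₂)) = √(0.6901·0.3099·0.00359087) = √(0.000767938) = 0.0277.
z = (0.7309 − 0.6830)/0.0277 = 0.0479/0.0277 = 1.73.
p-value = P(Z > 1.728) ≈ 0.0420, so at α = 0.05 we reject H₀.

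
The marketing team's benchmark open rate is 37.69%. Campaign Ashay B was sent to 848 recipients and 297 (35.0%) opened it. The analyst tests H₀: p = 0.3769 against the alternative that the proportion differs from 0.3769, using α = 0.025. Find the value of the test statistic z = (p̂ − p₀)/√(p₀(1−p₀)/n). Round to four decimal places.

p̂ = 297/848 ≈ 0.3502358.
Standard error under H₀: √(0.3769×0.6231/848) = 0.0166416.
z = (0.3502358 − 0.3769)/0.0166416 = -0.0266642/0.0166416 = -1.6023.
p-value = 2·P(Z > 1.602) ≈ 0.1091, so at α = 0.025 we fail to reject H₀.

z = -1.6023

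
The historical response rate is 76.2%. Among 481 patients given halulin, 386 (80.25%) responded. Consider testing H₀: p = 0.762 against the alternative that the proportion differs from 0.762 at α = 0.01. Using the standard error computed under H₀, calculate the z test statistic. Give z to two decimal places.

p̂ = 386/481 = 0.8025.
SE = √(p₀(1−p₀)/n) = √(0.18136/481) = 0.0194.
z = (0.8025 − 0.762)/0.0194 = 0.0405/0.0194 = 2.09.
Two-sided p-value ≈ 2·Φ(−2.085) = 0.0370. With α = 0.01, fail to reject H₀.

z = 2.09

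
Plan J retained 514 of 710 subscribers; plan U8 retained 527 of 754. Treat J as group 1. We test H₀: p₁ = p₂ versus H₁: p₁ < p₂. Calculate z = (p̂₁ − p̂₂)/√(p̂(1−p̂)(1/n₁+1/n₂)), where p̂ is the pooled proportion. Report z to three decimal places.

z = 1.055

p̂₁ = 514/710 = 0.72394, p̂₂ = 527/754 = 0.69894.
Pooled p̂ = (514+527)/(710+754) = 1041/1464 = 0.71107.
SE = √(0.205451 × 0.00273471) = 0.02370.
z = (0.72394 − 0.69894)/0.02370 = 0.02500/0.02370 = 1.055.
p-value = P(Z < 1.055) ≈ 0.8543.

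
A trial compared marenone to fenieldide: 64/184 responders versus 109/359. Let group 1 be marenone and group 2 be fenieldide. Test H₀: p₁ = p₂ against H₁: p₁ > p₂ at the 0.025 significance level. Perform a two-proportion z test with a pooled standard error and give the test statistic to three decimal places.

p̂₁ = 64/184 ≈ 0.347826, p̂₂ = 109/359 ≈ 0.303621.
Pooled p̂ = (64+109)/(184+359) = 173/543 = 0.318600.
SE = √(p̂(1−p̂)(1/n₁+1/n₂)) = √(0.318600·0.681400·0.0082203) = √(0.00178458) = 0.042244.
z = (0.347826 − 0.303621)/0.042244 = 0.044205/0.042244 = 1.046.
p-value = P(Z > 1.046) ≈ 0.1477. With α = 0.025, fail to reject H₀.

z = 1.046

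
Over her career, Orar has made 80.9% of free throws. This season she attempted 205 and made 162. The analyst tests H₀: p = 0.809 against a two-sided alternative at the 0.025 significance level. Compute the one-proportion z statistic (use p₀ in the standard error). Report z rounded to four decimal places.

z = -0.6832

p̂ = 162/205 = 0.790244.
Standard error under H₀: √(0.809×0.191/205) = 0.027455.
z = (0.790244 − 0.809)/0.027455 = -0.018756/0.027455 = -0.6832.
p-value = 2·P(Z > 0.683) ≈ 0.4945; since p > α = 0.025, fail to reject H₀.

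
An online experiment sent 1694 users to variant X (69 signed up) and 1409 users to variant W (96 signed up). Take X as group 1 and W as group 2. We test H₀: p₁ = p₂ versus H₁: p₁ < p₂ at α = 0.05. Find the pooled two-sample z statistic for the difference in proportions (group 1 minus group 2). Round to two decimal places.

z = -3.39

p̂₁ = 69/1694 ≈ 0.04073, p̂₂ = 96/1409 ≈ 0.06813.
Pooled p̂ = (69+96)/(1694+1409) = 165/3103 = 0.05317.
SE = √(p̂(1−p̂)(1/n₁+1/n₂)) = √(0.05317·0.94683·0.00130004) = √(6.5453e-05) = 0.00809.
z = (0.04073 − 0.06813)/0.00809 = -0.02740/0.00809 = -3.39.
p-value = P(Z < -3.387) ≈ 0.0004; since p < α = 0.05, reject H₀.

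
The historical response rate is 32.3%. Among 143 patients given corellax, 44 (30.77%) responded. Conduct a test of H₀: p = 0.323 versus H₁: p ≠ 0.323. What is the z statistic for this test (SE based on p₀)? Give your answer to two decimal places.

z = -0.39

p̂ = 44/143 ≈ 0.3077.
SE = √(p₀(1−p₀)/n) = √(0.21867/143) = 0.0391.
z = (0.3077 − 0.323)/0.0391 = -0.0153/0.0391 = -0.39.
p-value = 2·P(Z > 0.391) ≈ 0.6955.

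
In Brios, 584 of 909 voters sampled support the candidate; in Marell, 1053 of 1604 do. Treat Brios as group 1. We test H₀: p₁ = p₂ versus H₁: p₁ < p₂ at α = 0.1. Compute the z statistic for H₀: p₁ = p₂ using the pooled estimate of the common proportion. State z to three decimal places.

p̂₁ = 584/909 ≈ 0.64246, p̂₂ = 1053/1604 ≈ 0.65648.
Pooled p̂ = (584+1053)/(909+1604) = 1637/2513 = 0.65141.
SE = √(p̂(1−p̂)(1/n₁+1/n₂)) = √(0.65141·0.34859·0.00172355) = √(0.000391374) = 0.01978.
z = (0.64246 − 0.65648)/0.01978 = -0.01402/0.01978 = -0.709.
p-value = P(Z < -0.709) ≈ 0.2393, so at α = 0.1 we fail to reject H₀.

z = -0.709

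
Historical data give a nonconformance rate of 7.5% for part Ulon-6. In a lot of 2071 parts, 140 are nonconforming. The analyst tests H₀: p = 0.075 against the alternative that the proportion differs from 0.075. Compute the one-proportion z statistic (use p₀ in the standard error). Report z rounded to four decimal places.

z = -1.2785

p̂ = 140/2071 = 0.067600.
SE = √(p₀(1−p₀)/n) = √(0.069375/2071) = 0.005788.
z = (0.067600 − 0.075)/0.005788 = -0.007400/0.005788 = -1.2785.
p-value = 2·P(Z > 1.279) ≈ 0.2011.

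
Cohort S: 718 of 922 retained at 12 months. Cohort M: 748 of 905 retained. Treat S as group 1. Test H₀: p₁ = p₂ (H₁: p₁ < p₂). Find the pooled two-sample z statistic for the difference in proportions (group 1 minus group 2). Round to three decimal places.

p̂₁ = 718/922 = 0.778742, p̂₂ = 748/905 = 0.826519.
Pooled p̂ = (718+748)/(922+905) = 1466/1827 = 0.802408.
SE = √(p̂(1−p̂)(1/n₁+1/n₂)) = √(0.802408·0.197592·0.00218957) = √(0.000347155) = 0.018632.
z = (0.778742 − 0.826519)/0.018632 = -0.047777/0.018632 = -2.564.

z = -2.564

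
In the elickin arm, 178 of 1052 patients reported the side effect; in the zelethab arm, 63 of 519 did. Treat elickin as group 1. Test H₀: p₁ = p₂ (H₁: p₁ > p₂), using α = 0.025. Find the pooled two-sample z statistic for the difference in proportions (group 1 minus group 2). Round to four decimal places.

p̂₁ = 178/1052 = 0.1692015, p̂₂ = 63/519 = 0.1213873.
Pooled p̂ = (178+63)/(1052+519) = 241/1571 = 0.1534055.
SE = √(0.129872 × 0.00287735) = 0.0193310.
z = (0.1692015 − 0.1213873)/0.0193310 = 0.0478142/0.0193310 = 2.4734.
p-value = P(Z > 2.473) ≈ 0.0067, so at α = 0.025 we reject H₀.

z = 2.4734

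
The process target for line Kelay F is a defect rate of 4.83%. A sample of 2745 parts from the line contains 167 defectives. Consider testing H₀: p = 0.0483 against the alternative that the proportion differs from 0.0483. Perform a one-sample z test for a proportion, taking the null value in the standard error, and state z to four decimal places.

p̂ = 167/2745 = 0.0608379.
Under H₀, SE = √(0.0483·0.9517/2745) = √(1.67458e-05) = 0.0040922.
z = (0.0608379 − 0.0483)/0.0040922 = 0.0125379/0.0040922 = 3.0639.
p-value = 2·P(Z > 3.064) ≈ 0.0022.

z = 3.0639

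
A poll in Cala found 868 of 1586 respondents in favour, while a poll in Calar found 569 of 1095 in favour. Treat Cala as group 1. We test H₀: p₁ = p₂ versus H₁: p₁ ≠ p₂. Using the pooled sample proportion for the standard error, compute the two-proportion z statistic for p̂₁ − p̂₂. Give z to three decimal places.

z = 1.411

p̂₁ = 868/1586 ≈ 0.547289, p̂₂ = 569/1095 ≈ 0.519635.
Pooled p̂ = (868+569)/(1586+1095) = 1437/2681 = 0.535994.
SE = √(p̂(1−p̂)(1/n₁+1/n₂)) = √(0.535994·0.464006·0.00154376) = √(0.00038394) = 0.019594.
z = (0.547289 − 0.519635)/0.019594 = 0.027654/0.019594 = 1.411.
Two-sided p-value ≈ 2·Φ(−1.411) = 0.1581.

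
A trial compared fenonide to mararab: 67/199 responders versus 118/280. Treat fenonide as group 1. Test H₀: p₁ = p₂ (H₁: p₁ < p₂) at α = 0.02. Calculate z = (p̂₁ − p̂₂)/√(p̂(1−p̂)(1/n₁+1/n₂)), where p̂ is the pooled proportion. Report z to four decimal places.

p̂₁ = 67/199 = 0.336683, p̂₂ = 118/280 = 0.421429.
Pooled p̂ = (67+118)/(199+280) = 185/479 = 0.386221.
SE = √(p̂(1−p̂)(1/n₁+1/n₂)) = √(0.386221·0.613779·0.00859655) = √(0.00203785) = 0.045143.
z = (0.336683 − 0.421429)/0.045143 = -0.084746/0.045143 = -1.8773.
p-value = P(Z < -1.877) ≈ 0.0302. With α = 0.02, fail to reject H₀.

z = -1.8773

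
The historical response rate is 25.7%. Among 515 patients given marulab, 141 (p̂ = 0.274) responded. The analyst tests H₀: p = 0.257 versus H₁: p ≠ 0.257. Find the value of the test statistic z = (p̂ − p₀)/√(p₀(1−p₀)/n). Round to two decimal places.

z = 0.87

p̂ = 141/515 = 0.2738.
SE = √(p₀(1−p₀)/n) = √(0.19095/515) = 0.0193.
z = (0.2738 − 0.257)/0.0193 = 0.0168/0.0193 = 0.87.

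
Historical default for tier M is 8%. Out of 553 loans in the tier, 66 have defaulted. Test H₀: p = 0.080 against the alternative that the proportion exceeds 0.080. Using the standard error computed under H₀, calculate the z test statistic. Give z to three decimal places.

z = 3.411

p̂ = 66/553 = 0.119349.
Standard error under H₀: √(0.08×0.92/553) = 0.011537.
z = (0.119349 − 0.08)/0.011537 = 0.039349/0.011537 = 3.411.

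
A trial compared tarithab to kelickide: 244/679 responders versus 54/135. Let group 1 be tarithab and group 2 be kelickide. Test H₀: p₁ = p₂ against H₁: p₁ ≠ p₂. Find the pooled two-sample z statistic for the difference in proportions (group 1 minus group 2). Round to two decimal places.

p̂₁ = 244/679 = 0.35935, p̂₂ = 54/135 = 0.40000.
Pooled p̂ = (244+54)/(679+135) = 298/814 = 0.36609.
SE = √(0.232069 × 0.00888016) = 0.04540.
z = (0.35935 − 0.40000)/0.04540 = -0.04065/0.04540 = -0.90.

z = -0.90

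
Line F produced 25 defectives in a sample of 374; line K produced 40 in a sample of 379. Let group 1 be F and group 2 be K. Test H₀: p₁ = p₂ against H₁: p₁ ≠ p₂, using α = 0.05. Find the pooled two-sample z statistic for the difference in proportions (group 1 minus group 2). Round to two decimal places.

p̂₁ = 25/374 = 0.0668, p̂₂ = 40/379 = 0.1055.
Pooled p̂ = (25+40)/(374+379) = 65/753 = 0.0863.
SE = √(0.07887 × 0.00531232) = 0.0205.
z = (0.0668 − 0.1055)/0.0205 = -0.0387/0.0205 = -1.89.
p-value = 2·P(Z > 1.890) ≈ 0.0587, so at α = 0.05 we fail to reject H₀.

z = -1.89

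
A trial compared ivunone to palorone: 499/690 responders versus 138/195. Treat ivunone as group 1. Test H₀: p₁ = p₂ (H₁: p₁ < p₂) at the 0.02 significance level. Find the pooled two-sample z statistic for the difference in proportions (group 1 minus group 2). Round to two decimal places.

z = 0.43

p̂₁ = 499/690 ≈ 0.7232, p̂₂ = 138/195 ≈ 0.7077.
Pooled p̂ = (499+138)/(690+195) = 637/885 = 0.7198.
SE = √(0.201699 × 0.00657748) = 0.0364.
z = (0.7232 − 0.7077)/0.0364 = 0.0155/0.0364 = 0.43.
p-value = P(Z < 0.425) ≈ 0.6647. With α = 0.02, fail to reject H₀.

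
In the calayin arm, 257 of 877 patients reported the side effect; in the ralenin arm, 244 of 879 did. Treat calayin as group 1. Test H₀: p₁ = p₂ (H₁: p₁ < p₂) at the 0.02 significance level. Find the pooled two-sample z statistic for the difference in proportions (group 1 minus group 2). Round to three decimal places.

z = 0.717

p̂₁ = 257/877 ≈ 0.29304, p̂₂ = 244/879 ≈ 0.27759.
Pooled p̂ = (257+244)/(877+879) = 501/1756 = 0.28531.
SE = √(p̂(1−p̂)(1/n₁+1/n₂)) = √(0.28531·0.71469·0.00227791) = √(0.000464482) = 0.02155.
z = (0.29304 − 0.27759)/0.02155 = 0.01545/0.02155 = 0.717.
p-value = P(Z < 0.717) ≈ 0.7634; since p > α = 0.02, fail to reject H₀.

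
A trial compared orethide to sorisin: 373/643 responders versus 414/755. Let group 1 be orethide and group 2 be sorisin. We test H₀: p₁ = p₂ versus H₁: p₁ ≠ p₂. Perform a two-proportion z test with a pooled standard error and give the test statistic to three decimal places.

z = 1.193

p̂₁ = 373/643 = 0.58009, p̂₂ = 414/755 = 0.54834.
Pooled p̂ = (373+414)/(643+755) = 787/1398 = 0.56295.
SE = √(p̂(1−p̂)(1/n₁+1/n₂)) = √(0.56295·0.43705·0.00287971) = √(0.000708518) = 0.02662.
z = (0.58009 − 0.54834)/0.02662 = 0.03175/0.02662 = 1.193.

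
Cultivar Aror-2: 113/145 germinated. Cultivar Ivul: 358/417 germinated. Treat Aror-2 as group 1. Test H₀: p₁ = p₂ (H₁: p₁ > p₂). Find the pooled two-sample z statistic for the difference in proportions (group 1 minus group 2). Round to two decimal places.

z = -2.23

p̂₁ = 113/145 ≈ 0.7793, p̂₂ = 358/417 ≈ 0.8585.
Pooled p̂ = (113+358)/(145+417) = 471/562 = 0.8381.
SE = √(p̂(1−p̂)(1/n₁+1/n₂)) = √(0.8381·0.1619·0.00929463) = √(0.00126131) = 0.0355.
z = (0.7793 − 0.8585)/0.0355 = -0.0792/0.0355 = -2.23.
p-value = P(Z > -2.230) ≈ 0.9871.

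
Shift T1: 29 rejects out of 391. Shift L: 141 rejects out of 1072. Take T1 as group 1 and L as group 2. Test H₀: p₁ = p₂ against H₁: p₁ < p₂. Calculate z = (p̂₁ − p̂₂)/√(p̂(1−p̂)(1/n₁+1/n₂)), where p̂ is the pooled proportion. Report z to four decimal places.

z = -3.0297

p̂₁ = 29/391 = 0.074169, p̂₂ = 141/1072 = 0.131530.
Pooled p̂ = (29+141)/(391+1072) = 170/1463 = 0.116200.
SE = √(0.102697 × 0.00349038) = 0.018933.
z = (0.074169 − 0.131530)/0.018933 = -0.057361/0.018933 = -3.0297.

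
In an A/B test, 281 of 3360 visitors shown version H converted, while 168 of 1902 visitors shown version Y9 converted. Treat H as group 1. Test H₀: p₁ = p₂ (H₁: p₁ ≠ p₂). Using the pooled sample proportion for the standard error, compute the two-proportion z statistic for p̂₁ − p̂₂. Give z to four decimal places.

z = -0.5859

p̂₁ = 281/3360 ≈ 0.0836310, p̂₂ = 168/1902 ≈ 0.0883281.
Pooled p̂ = (281+168)/(3360+1902) = 449/5262 = 0.0853288.
SE = √(p̂(1−p̂)(1/n₁+1/n₂)) = √(0.0853288·0.9146712·0.000823381) = √(6.42631e-05) = 0.0080164.
z = (0.0836310 − 0.0883281)/0.0080164 = -0.0046971/0.0080164 = -0.5859.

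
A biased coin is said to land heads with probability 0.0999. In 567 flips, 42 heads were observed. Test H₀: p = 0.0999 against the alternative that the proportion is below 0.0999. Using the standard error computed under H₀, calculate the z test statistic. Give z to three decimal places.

p̂ = 42/567 = 0.074074.
Under H₀, SE = √(0.0999·0.9001/567) = √(0.000158589) = 0.012593.
z = (0.074074 − 0.0999)/0.012593 = -0.025826/0.012593 = -2.051.

z = -2.051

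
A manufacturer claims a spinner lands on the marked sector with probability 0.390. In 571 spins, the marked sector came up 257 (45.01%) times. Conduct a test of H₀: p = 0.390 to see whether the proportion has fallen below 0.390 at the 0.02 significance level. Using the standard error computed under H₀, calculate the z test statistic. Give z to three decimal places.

p̂ = 257/571 ≈ 0.45009.
Under H₀, SE = √(0.39·0.61/571) = √(0.000416637) = 0.02041.
z = (0.45009 − 0.39)/0.02041 = 0.06009/0.02041 = 2.944.
p-value = P(Z < 2.944) ≈ 0.9984, so at α = 0.02 we fail to reject H₀.

z = 2.944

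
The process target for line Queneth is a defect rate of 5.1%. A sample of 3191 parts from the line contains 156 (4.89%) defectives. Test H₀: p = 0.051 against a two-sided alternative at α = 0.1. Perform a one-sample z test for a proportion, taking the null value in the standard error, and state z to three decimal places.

z = -0.542

p̂ = 156/3191 ≈ 0.04889.
Standard error under H₀: √(0.051×0.949/3191) = 0.00389.
z = (0.04889 − 0.051)/0.00389 = -0.00211/0.00389 = -0.542.
p-value = 2·P(Z > 0.542) ≈ 0.5875; since p > α = 0.1, fail to reject H₀.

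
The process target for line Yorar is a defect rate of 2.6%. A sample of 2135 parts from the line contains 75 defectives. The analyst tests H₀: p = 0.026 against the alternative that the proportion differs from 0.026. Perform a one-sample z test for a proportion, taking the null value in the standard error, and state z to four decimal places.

z = 2.6506

p̂ = 75/2135 = 0.0351288.
SE = √(p₀(1−p₀)/n) = √(0.025324/2135) = 0.0034440.
z = (0.0351288 − 0.026)/0.0034440 = 0.0091288/0.0034440 = 2.6506.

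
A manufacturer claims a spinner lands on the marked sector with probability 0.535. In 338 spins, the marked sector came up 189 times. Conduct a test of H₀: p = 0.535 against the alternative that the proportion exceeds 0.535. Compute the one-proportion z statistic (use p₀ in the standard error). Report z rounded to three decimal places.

z = 0.891

p̂ = 189/338 ≈ 0.55917.
Under H₀, SE = √(0.535·0.465/338) = √(0.000736021) = 0.02713.
z = (0.55917 − 0.535)/0.02713 = 0.02417/0.02713 = 0.891.
p-value = P(Z > 0.891) ≈ 0.1865.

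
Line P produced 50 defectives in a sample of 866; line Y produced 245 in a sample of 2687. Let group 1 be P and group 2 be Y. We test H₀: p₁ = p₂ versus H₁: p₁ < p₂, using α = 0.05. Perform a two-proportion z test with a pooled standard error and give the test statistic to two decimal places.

z = -3.10

p̂₁ = 50/866 ≈ 0.0577, p̂₂ = 245/2687 ≈ 0.0912.
Pooled p̂ = (50+245)/(866+2687) = 295/3553 = 0.0830.
SE = √(p̂(1−p̂)(1/n₁+1/n₂)) = √(0.0830·0.9170·0.0015269) = √(0.00011625) = 0.0108.
z = (0.0577 − 0.0912)/0.0108 = -0.0335/0.0108 = -3.10.
p-value = P(Z < -3.102) ≈ 0.0010, so at α = 0.05 we reject H₀.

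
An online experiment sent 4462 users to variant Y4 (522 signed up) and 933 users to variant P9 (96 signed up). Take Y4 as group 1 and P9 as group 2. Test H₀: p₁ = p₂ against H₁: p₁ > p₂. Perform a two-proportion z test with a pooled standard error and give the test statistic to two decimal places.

z = 1.23

p̂₁ = 522/4462 = 0.1170, p̂₂ = 96/933 = 0.1029.
Pooled p̂ = (522+96)/(4462+933) = 618/5395 = 0.1146.
SE = √(0.101429 × 0.00129593) = 0.0115.
z = (0.1170 − 0.1029)/0.0115 = 0.0141/0.0115 = 1.23.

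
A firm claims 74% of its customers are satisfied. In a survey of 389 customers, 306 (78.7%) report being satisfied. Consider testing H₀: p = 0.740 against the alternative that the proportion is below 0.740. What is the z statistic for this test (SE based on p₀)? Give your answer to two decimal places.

p̂ = 306/389 = 0.7866.
Standard error under H₀: √(0.74×0.26/389) = 0.0222.
z = (0.7866 − 0.74)/0.0222 = 0.0466/0.0222 = 2.10.
p-value = P(Z < 2.097) ≈ 0.9820.

z = 2.10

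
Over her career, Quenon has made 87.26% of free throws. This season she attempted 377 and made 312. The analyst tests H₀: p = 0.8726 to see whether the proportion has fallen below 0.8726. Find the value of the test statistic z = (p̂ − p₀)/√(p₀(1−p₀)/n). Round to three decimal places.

p̂ = 312/377 ≈ 0.82759.
SE = √(p₀(1−p₀)/n) = √(0.11117/377) = 0.01717.
z = (0.82759 − 0.8726)/0.01717 = -0.04501/0.01717 = -2.621.

z = -2.621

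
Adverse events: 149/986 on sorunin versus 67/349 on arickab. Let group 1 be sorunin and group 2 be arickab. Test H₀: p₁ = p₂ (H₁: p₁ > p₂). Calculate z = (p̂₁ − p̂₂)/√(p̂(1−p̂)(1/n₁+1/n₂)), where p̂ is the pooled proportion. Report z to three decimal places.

z = -1.781

p̂₁ = 149/986 = 0.15112, p̂₂ = 67/349 = 0.19198.
Pooled p̂ = (149+67)/(986+349) = 216/1335 = 0.16180.
SE = √(0.135619 × 0.00387953) = 0.02294.
z = (0.15112 − 0.19198)/0.02294 = -0.04086/0.02294 = -1.781.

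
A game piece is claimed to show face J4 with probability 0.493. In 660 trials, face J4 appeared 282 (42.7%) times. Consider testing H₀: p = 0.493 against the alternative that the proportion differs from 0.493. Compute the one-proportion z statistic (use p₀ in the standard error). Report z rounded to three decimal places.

p̂ = 282/660 = 0.427273.
Standard error under H₀: √(0.493×0.507/660) = 0.019461.
z = (0.427273 − 0.493)/0.019461 = -0.065727/0.019461 = -3.377.
p-value = 2·P(Z > 3.377) ≈ 0.0007.

z = -3.377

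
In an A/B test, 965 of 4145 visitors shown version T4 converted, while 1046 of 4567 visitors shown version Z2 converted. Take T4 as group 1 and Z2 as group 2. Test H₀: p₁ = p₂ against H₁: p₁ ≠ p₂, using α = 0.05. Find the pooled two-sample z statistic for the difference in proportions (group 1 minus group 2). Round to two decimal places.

z = 0.42

p̂₁ = 965/4145 ≈ 0.2328, p̂₂ = 1046/4567 ≈ 0.2290.
Pooled p̂ = (965+1046)/(4145+4567) = 2011/8712 = 0.2308.
SE = √(p̂(1−p̂)(1/n₁+1/n₂)) = √(0.2308·0.7692·0.000460217) = √(8.17106e-05) = 0.0090.
z = (0.2328 − 0.2290)/0.0090 = 0.0038/0.0090 = 0.42.
Two-sided p-value ≈ 2·Φ(−0.418) = 0.6761, so at α = 0.05 we fail to reject H₀.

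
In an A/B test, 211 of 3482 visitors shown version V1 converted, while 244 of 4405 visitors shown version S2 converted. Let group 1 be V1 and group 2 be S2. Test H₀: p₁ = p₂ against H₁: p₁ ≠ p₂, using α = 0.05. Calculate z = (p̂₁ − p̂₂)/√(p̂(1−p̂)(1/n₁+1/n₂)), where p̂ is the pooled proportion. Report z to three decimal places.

z = 0.985

p̂₁ = 211/3482 = 0.06060, p̂₂ = 244/4405 = 0.05539.
Pooled p̂ = (211+244)/(3482+4405) = 455/7887 = 0.05769.
SE = √(p̂(1−p̂)(1/n₁+1/n₂)) = √(0.05769·0.94231·0.000514206) = √(2.79531e-05) = 0.00529.
z = (0.06060 − 0.05539)/0.00529 = 0.00521/0.00529 = 0.985.
Two-sided p-value ≈ 2·Φ(−0.985) = 0.3248, so at α = 0.05 we fail to reject H₀.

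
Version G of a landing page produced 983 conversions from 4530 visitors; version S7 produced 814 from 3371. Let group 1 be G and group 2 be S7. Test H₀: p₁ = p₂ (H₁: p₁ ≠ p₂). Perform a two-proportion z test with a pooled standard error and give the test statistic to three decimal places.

z = -2.567

p̂₁ = 983/4530 ≈ 0.216998, p̂₂ = 814/3371 ≈ 0.241471.
Pooled p̂ = (983+814)/(4530+3371) = 1797/7901 = 0.227440.
SE = √(0.175711 × 0.000517398) = 0.009535.
z = (0.216998 − 0.241471)/0.009535 = -0.024473/0.009535 = -2.567.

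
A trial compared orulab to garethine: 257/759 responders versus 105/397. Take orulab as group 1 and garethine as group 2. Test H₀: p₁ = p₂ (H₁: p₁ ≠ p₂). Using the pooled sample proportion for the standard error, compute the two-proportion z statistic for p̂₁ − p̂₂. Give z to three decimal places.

p̂₁ = 257/759 ≈ 0.33860, p̂₂ = 105/397 ≈ 0.26448.
Pooled p̂ = (257+105)/(759+397) = 362/1156 = 0.31315.
SE = √(p̂(1−p̂)(1/n₁+1/n₂)) = √(0.31315·0.68685·0.00383641) = √(0.000825161) = 0.02873.
z = (0.33860 − 0.26448)/0.02873 = 0.07412/0.02873 = 2.580.
Two-sided p-value ≈ 2·Φ(−2.580) = 0.0099.

z = 2.580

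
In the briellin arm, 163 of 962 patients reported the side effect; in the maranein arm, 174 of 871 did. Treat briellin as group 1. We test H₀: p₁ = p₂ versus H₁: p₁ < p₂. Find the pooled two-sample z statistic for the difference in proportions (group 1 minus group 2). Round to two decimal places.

p̂₁ = 163/962 = 0.16944, p̂₂ = 174/871 = 0.19977.
Pooled p̂ = (163+174)/(962+871) = 337/1833 = 0.18385.
SE = √(0.15005 × 0.00218761) = 0.01812.
z = (0.16944 − 0.19977)/0.01812 = -0.03033/0.01812 = -1.67.

z = -1.67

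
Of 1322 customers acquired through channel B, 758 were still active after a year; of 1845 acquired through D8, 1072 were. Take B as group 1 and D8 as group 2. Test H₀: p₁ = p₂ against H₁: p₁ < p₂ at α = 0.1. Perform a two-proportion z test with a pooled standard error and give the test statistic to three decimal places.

p̂₁ = 758/1322 ≈ 0.57337, p̂₂ = 1072/1845 ≈ 0.58103.
Pooled p̂ = (758+1072)/(1322+1845) = 1830/3167 = 0.57783.
SE = √(p̂(1−p̂)(1/n₁+1/n₂)) = √(0.57783·0.42217·0.00129844) = √(0.000316743) = 0.01780.
z = (0.57337 − 0.58103)/0.01780 = -0.00766/0.01780 = -0.430.
p-value = P(Z < -0.430) ≈ 0.3335; since p > α = 0.1, fail to reject H₀.

z = -0.430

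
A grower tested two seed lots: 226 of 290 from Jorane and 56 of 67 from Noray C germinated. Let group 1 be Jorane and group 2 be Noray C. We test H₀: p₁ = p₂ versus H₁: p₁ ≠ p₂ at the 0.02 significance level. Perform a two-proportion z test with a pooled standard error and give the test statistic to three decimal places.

p̂₁ = 226/290 = 0.77931, p̂₂ = 56/67 = 0.83582.
Pooled p̂ = (226+56)/(290+67) = 282/357 = 0.78992.
SE = √(p̂(1−p̂)(1/n₁+1/n₂)) = √(0.78992·0.21008·0.0183736) = √(0.00304908) = 0.05522.
z = (0.77931 − 0.83582)/0.05522 = -0.05651/0.05522 = -1.023.
Two-sided p-value ≈ 2·Φ(−1.023) = 0.3061; since p > α = 0.02, fail to reject H₀.

z = -1.023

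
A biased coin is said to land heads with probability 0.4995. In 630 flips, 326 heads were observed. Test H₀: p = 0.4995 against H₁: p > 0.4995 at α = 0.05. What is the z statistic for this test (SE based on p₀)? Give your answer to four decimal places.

p̂ = 326/630 = 0.517460.
Standard error under H₀: √(0.4995×0.5005/630) = 0.019920.
z = (0.517460 − 0.4995)/0.019920 = 0.017960/0.019920 = 0.9016.
p-value = P(Z > 0.902) ≈ 0.1836. With α = 0.05, fail to reject H₀.

z = 0.9016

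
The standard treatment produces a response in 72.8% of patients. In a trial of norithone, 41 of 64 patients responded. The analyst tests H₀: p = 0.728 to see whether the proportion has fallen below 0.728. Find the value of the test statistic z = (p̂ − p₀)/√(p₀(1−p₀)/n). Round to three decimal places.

z = -1.571

p̂ = 41/64 ≈ 0.64062.
SE = √(p₀(1−p₀)/n) = √(0.19802/64) = 0.05562.
z = (0.64062 − 0.728)/0.05562 = -0.08738/0.05562 = -1.571.
p-value = P(Z < -1.571) ≈ 0.0581.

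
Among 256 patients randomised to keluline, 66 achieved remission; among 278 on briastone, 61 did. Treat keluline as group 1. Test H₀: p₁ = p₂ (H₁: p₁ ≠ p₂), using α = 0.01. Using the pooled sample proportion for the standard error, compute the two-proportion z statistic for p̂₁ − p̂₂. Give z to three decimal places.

p̂₁ = 66/256 = 0.25781, p̂₂ = 61/278 = 0.21942.
Pooled p̂ = (66+61)/(256+278) = 127/534 = 0.23783.
SE = √(p̂(1−p̂)(1/n₁+1/n₂)) = √(0.23783·0.76217·0.00750337) = √(0.0013601) = 0.03688.
z = (0.25781 − 0.21942)/0.03688 = 0.03839/0.03688 = 1.041.
p-value = 2·P(Z > 1.041) ≈ 0.2979; since p > α = 0.01, fail to reject H₀.

z = 1.041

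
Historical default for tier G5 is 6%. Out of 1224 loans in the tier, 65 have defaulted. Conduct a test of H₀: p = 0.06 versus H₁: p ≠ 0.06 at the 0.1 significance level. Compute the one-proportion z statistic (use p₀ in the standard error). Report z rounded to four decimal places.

p̂ = 65/1224 = 0.053105.
Standard error under H₀: √(0.06×0.94/1224) = 0.006788.
z = (0.053105 − 0.06)/0.006788 = -0.006895/0.006788 = -1.0158.
Two-sided p-value ≈ 2·Φ(−1.016) = 0.3097. With α = 0.1, fail to reject H₀.

z = -1.0158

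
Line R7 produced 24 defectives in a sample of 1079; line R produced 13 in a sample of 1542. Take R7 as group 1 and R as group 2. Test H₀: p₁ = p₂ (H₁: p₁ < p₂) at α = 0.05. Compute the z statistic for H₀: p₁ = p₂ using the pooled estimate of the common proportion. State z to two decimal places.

p̂₁ = 24/1079 ≈ 0.02224, p̂₂ = 13/1542 ≈ 0.00843.
Pooled p̂ = (24+13)/(1079+1542) = 37/2621 = 0.01412.
SE = √(p̂(1−p̂)(1/n₁+1/n₂)) = √(0.01412·0.98588·0.00157529) = √(2.19241e-05) = 0.00468.
z = (0.02224 − 0.00843)/0.00468 = 0.01381/0.00468 = 2.95.
p-value = P(Z < 2.950) ≈ 0.9984, so at α = 0.05 we fail to reject H₀.

z = 2.95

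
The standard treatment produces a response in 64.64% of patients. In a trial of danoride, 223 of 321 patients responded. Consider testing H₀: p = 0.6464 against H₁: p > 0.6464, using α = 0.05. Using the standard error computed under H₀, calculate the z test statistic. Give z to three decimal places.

z = 1.810

p̂ = 223/321 ≈ 0.69470.
SE = √(p₀(1−p₀)/n) = √(0.22857/321) = 0.02668.
z = (0.69470 − 0.6464)/0.02668 = 0.04830/0.02668 = 1.810.
p-value = P(Z > 1.810) ≈ 0.0351; since p < α = 0.05, reject H₀.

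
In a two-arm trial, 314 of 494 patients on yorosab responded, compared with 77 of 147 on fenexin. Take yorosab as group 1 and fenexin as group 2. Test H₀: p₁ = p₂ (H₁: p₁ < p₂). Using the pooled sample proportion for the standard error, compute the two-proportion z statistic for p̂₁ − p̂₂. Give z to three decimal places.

z = 2.440

p̂₁ = 314/494 ≈ 0.63563, p̂₂ = 77/147 ≈ 0.52381.
Pooled p̂ = (314+77)/(494+147) = 391/641 = 0.60998.
SE = √(0.237903 × 0.00882701) = 0.04583.
z = (0.63563 − 0.52381)/0.04583 = 0.11182/0.04583 = 2.440.
p-value = P(Z < 2.440) ≈ 0.9927.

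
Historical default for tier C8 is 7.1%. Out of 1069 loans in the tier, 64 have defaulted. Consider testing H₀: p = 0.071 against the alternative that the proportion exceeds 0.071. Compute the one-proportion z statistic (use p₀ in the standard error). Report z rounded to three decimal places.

z = -1.417

p̂ = 64/1069 ≈ 0.059869.
Standard error under H₀: √(0.071×0.929/1069) = 0.007855.
z = (0.059869 − 0.071)/0.007855 = -0.011131/0.007855 = -1.417.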